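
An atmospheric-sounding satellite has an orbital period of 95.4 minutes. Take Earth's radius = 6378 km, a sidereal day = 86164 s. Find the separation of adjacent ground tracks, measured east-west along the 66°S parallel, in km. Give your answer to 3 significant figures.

1080 km

T = 95.4 min = 5724.0 s.
Node shift per orbit = (5724.0/86164) × 360° = 23.92°.
Equatorial spacing = 23.92 × 111.3 km/° = 2662 km.
At 66° latitude, spacing = 2662 × cos(66°) = 1083 km.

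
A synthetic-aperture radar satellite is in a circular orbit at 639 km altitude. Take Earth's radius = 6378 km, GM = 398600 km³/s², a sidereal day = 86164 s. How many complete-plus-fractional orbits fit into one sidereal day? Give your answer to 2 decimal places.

Semi-major axis a = 6378 + 639 = 7017 km. Period T = 2π√(a³/μ) = 2π√(7017³/398600) = 5849.8 s = 97.50 min.
Orbits per sidereal day = 86164 / 5849.8 = 14.729.

14.73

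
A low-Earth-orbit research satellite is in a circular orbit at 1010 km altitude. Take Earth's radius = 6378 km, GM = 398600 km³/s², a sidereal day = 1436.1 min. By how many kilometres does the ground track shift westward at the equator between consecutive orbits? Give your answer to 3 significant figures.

2940 km

Semi-major axis a = 6378 + 1010 = 7388 km. Period T = 2π√(a³/μ) = 2π√(7388³/398600) = 6319.8 s = 105.33 min.
During one orbit Earth rotates (6319.8 / 86166) × 360° = 26.40°.
At the equator that is 26.40° × (2π·6378/360) km/° = 26.40 × 111.3 = 2939 km.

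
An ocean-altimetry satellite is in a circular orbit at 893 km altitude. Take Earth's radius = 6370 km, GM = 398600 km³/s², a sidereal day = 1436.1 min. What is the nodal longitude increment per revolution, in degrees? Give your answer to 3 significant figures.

Semi-major axis a = 6370 + 893 = 7263 km. Period T = 2π√(a³/μ) = 2π√(7263³/398600) = 6160.1 s = 102.67 min.
During one orbit Earth rotates (6160.1 / 86166) × 360° = 25.74°.

25.7°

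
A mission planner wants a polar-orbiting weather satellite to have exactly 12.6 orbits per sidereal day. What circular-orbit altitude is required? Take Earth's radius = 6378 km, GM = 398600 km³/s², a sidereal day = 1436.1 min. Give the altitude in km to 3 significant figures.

Required period T = 86166 / 12.6 = 6838.6 s.
From T = 2π√(a³/μ): a = (μ T²/4π²)^(1/3) = (398600 × 6838.6² / 4π²)^(1/3) = 7787 km.
Altitude h = a − R = 7787 − 6378 = 1409 km.

1410 km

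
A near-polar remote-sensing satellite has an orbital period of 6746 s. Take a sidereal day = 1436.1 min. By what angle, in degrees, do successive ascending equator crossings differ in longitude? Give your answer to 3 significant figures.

28.2°

During one orbit Earth rotates (6746.0 / 86166) × 360° = 28.18°.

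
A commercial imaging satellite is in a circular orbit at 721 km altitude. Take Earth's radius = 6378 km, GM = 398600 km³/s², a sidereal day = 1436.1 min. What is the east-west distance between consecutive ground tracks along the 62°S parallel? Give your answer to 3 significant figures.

1300 km

Semi-major axis a = 6378 + 721 = 7099 km. Period T = 2π√(a³/μ) = 2π√(7099³/398600) = 5952.6 s = 99.21 min.
Node shift per orbit = (5952.6/86166) × 360° = 24.87°.
Equatorial spacing = 24.87 × 111.3 km/° = 2768 km.
At 62° latitude, spacing = 2768 × cos(62°) = 1300 km.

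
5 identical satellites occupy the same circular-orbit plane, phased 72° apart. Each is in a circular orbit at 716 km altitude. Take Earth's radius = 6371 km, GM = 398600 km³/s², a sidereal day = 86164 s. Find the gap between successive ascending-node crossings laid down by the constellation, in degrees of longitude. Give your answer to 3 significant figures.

4.96°

Semi-major axis a = 6371 + 716 = 7087 km. Period T = 2π√(a³/μ) = 2π√(7087³/398600) = 5937.5 s = 98.96 min.
Single-satellite node shift = (5937.5/86164) × 360° = 24.81°.
With 5 satellites evenly phased, successive equator crossings are 24.81/5 = 4.961° apart.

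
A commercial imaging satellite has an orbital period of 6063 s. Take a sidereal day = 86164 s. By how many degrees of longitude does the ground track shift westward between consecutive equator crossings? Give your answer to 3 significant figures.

During one orbit Earth rotates (6063.0 / 86164) × 360° = 25.33°.

25.3°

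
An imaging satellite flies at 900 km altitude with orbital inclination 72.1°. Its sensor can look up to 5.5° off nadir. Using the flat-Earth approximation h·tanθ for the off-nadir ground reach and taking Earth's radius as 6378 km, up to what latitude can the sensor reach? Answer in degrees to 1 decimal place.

72.9°

For a prograde orbit the ground track reaches latitude ±i = ±72.1°.
Sensor half-swath on the ground ≈ 900·tan(5.5°) = 87 km = 0.78° of latitude.
Maximum observable latitude ≈ 72.1 + 0.78 = 72.9°.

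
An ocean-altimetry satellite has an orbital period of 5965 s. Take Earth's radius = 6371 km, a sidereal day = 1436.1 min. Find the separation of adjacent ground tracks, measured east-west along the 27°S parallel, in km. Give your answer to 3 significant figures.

Node shift per orbit = (5965.0/86166) × 360° = 24.92°.
Equatorial spacing = 24.92 × 111.2 km/° = 2771 km.
At 27° latitude, spacing = 2771 × cos(27°) = 2469 km.

2470 km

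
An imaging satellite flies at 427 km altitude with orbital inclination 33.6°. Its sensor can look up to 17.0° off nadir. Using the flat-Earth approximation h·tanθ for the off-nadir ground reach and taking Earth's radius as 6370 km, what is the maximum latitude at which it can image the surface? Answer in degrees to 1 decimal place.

For a prograde orbit the ground track reaches latitude ±i = ±33.6°.
Sensor half-swath on the ground ≈ 427·tan(17.0°) = 131 km = 1.17° of latitude.
Maximum observable latitude ≈ 33.6 + 1.17 = 34.8°.

34.8°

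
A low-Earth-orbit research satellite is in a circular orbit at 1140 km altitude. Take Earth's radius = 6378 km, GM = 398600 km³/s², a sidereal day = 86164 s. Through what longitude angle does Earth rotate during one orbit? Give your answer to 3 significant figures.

Semi-major axis a = 6378 + 1140 = 7518 km. Period T = 2π√(a³/μ) = 2π√(7518³/398600) = 6487.3 s = 108.12 min.
During one orbit Earth rotates (6487.3 / 86164) × 360° = 27.10°.

27.1°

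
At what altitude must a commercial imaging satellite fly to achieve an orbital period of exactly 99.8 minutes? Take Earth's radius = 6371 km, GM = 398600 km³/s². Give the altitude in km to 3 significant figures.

T = 99.8 min = 5988.0 s.
From T = 2π√(a³/μ): a = (μ T²/4π²)^(1/3) = (398600 × 5988.0² / 4π²)^(1/3) = 7127 km.
Altitude h = a − R = 7127 − 6371 = 756 km.

756 km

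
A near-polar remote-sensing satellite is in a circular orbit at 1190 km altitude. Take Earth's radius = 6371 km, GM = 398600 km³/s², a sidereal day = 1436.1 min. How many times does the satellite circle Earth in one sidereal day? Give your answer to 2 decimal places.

Semi-major axis a = 6371 + 1190 = 7561 km. Period T = 2π√(a³/μ) = 2π√(7561³/398600) = 6543.0 s = 109.05 min.
Orbits per sidereal day = 86166 / 6543.0 = 13.169.

13.17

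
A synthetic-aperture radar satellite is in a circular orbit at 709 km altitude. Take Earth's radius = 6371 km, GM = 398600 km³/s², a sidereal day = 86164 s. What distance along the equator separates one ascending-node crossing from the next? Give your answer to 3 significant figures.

Semi-major axis a = 6371 + 709 = 7080 km. Period T = 2π√(a³/μ) = 2π√(7080³/398600) = 5928.7 s = 98.81 min.
During one orbit Earth rotates (5928.7 / 86164) × 360° = 24.77°.
At the equator that is 24.77° × (2π·6371/360) km/° = 24.77 × 111.2 = 2754 km.

2750 km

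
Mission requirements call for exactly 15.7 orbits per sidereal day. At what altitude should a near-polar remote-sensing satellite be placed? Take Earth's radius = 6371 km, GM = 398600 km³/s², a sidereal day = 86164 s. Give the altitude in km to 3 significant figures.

Required period T = 86164 / 15.7 = 5488.2 s.
From T = 2π√(a³/μ): a = (μ T²/4π²)^(1/3) = (398600 × 5488.2² / 4π²)^(1/3) = 6725 km.
Altitude h = a − R = 6725 − 6371 = 354 km.

354 km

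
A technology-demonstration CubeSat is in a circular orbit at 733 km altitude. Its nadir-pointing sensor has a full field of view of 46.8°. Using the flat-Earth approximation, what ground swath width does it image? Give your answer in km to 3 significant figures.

634 km

Half-angle = 46.8°/2 = 23.4°.
Swath width ≈ 2h·tan(θ/2) = 2 × 733 × tan(23.4°) = 634.4 km.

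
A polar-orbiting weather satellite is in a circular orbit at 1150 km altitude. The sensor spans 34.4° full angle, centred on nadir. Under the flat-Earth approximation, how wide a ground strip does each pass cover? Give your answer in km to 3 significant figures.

Half-angle = 34.4°/2 = 17.2°.
Swath width ≈ 2h·tan(θ/2) = 2 × 1150 × tan(17.2°) = 712.0 km.

712 km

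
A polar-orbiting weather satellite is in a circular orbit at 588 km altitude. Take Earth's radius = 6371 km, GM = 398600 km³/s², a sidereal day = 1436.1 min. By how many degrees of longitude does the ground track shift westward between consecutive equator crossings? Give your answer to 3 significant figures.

24.1°

Semi-major axis a = 6371 + 588 = 6959 km. Period T = 2π√(a³/μ) = 2π√(6959³/398600) = 5777.4 s = 96.29 min.
During one orbit Earth rotates (5777.4 / 86166) × 360° = 24.14°.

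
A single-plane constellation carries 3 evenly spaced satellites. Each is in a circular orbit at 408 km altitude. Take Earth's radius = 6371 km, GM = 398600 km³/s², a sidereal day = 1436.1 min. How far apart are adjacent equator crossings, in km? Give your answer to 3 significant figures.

860 km

Semi-major axis a = 6371 + 408 = 6779 km. Period T = 2π√(a³/μ) = 2π√(6779³/398600) = 5554.7 s = 92.58 min.
Single-satellite node shift = (5554.7/86166) × 360° = 23.21°.
With 3 satellites evenly phased, successive equator crossings are 23.21/3 = 7.736° apart.
That is 7.736 × 111.2 = 860 km at the equator.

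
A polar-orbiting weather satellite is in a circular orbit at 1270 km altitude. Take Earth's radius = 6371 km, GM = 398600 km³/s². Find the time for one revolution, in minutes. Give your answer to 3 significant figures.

111 min

Semi-major axis a = 6371 + 1270 = 7641 km. Period T = 2π√(a³/μ) = 2π√(7641³/398600) = 6647.2 s = 110.79 min.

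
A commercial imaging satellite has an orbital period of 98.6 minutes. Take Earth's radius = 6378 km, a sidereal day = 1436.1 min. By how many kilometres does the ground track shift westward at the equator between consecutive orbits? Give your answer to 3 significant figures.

T = 98.6 min = 5916.0 s.
During one orbit Earth rotates (5916.0 / 86166) × 360° = 24.72°.
At the equator that is 24.72° × (2π·6378/360) km/° = 24.72 × 111.3 = 2751 km.

2750 km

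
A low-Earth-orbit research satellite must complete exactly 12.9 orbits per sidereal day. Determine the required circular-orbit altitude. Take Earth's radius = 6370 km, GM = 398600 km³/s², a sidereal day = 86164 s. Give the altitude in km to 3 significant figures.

1300 km

Required period T = 86164 / 12.9 = 6679.4 s.
From T = 2π√(a³/μ): a = (μ T²/4π²)^(1/3) = (398600 × 6679.4² / 4π²)^(1/3) = 7666 km.
Altitude h = a − R = 7666 − 6370 = 1296 km.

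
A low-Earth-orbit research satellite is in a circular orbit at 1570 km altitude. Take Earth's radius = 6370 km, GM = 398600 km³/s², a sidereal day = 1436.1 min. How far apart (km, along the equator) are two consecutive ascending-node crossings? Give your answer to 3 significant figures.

Semi-major axis a = 6370 + 1570 = 7940 km. Period T = 2π√(a³/μ) = 2π√(7940³/398600) = 7041.1 s = 117.35 min.
During one orbit Earth rotates (7041.1 / 86166) × 360° = 29.42°.
At the equator that is 29.42° × (2π·6370/360) km/° = 29.42 × 111.2 = 3271 km.

3270 km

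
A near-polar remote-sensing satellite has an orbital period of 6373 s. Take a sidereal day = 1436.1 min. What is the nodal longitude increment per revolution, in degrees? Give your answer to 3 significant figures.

26.6°

During one orbit Earth rotates (6373.0 / 86166) × 360° = 26.63°.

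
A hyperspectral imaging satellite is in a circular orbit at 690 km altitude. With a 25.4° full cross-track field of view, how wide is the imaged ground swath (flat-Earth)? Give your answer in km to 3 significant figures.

311 km

Half-angle = 25.4°/2 = 12.7°.
Swath width ≈ 2h·tan(θ/2) = 2 × 690 × tan(12.7°) = 311.0 km.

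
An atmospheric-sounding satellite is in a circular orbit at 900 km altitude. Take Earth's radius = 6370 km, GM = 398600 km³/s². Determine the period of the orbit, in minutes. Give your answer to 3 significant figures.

Semi-major axis a = 6370 + 900 = 7270 km. Period T = 2π√(a³/μ) = 2π√(7270³/398600) = 6169.0 s = 102.82 min.

103 min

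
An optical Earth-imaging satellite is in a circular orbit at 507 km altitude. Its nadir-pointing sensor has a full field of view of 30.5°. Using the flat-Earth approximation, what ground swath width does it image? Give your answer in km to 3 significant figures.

276 km

Half-angle = 30.5°/2 = 15.25°.
Swath width ≈ 2h·tan(θ/2) = 2 × 507 × tan(15.25°) = 276.4 km.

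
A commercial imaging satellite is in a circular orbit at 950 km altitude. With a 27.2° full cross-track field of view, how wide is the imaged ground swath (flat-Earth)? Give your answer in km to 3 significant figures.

Half-angle = 27.2°/2 = 13.6°.
Swath width ≈ 2h·tan(θ/2) = 2 × 950 × tan(13.6°) = 459.7 km.

460 km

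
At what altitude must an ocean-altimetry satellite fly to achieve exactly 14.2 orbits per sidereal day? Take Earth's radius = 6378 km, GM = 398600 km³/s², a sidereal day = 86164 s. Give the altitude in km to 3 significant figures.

812 km

Required period T = 86164 / 14.2 = 6067.9 s.
From T = 2π√(a³/μ): a = (μ T²/4π²)^(1/3) = (398600 × 6067.9² / 4π²)^(1/3) = 7190 km.
Altitude h = a − R = 7190 − 6378 = 812 km.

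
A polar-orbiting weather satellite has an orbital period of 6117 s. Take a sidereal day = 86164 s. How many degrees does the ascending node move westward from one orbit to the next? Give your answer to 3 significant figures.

During one orbit Earth rotates (6117.0 / 86164) × 360° = 25.56°.

25.6°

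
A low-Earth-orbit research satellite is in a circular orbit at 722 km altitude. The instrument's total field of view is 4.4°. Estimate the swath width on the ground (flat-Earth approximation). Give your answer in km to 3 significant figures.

55.5 km

Half-angle = 4.4°/2 = 2.2°.
Swath width ≈ 2h·tan(θ/2) = 2 × 722 × tan(2.2°) = 55.5 km.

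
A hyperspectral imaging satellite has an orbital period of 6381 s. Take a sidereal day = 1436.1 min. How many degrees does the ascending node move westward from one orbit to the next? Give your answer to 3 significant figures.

26.7°

During one orbit Earth rotates (6381.0 / 86166) × 360° = 26.66°.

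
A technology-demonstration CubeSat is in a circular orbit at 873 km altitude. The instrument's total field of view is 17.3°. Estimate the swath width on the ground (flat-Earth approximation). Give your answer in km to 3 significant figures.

266 km

Half-angle = 17.3°/2 = 8.65°.
Swath width ≈ 2h·tan(θ/2) = 2 × 873 × tan(8.65°) = 265.6 km.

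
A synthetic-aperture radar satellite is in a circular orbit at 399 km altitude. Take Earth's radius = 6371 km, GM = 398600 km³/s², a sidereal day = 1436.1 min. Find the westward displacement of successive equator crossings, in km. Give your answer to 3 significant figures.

2580 km

Semi-major axis a = 6371 + 399 = 6770 km. Period T = 2π√(a³/μ) = 2π√(6770³/398600) = 5543.6 s = 92.39 min.
During one orbit Earth rotates (5543.6 / 86166) × 360° = 23.16°.
At the equator that is 23.16° × (2π·6371/360) km/° = 23.16 × 111.2 = 2575 km.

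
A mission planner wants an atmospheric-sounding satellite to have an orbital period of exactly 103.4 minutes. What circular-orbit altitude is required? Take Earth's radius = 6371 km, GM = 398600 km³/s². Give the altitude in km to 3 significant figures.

926 km

T = 103.4 min = 6204.0 s.
From T = 2π√(a³/μ): a = (μ T²/4π²)^(1/3) = (398600 × 6204.0² / 4π²)^(1/3) = 7297 km.
Altitude h = a − R = 7297 − 6371 = 926 km.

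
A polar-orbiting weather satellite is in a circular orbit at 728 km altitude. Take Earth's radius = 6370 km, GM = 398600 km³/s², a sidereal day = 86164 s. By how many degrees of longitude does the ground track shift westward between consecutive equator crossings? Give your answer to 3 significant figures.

Semi-major axis a = 6370 + 728 = 7098 km. Period T = 2π√(a³/μ) = 2π√(7098³/398600) = 5951.3 s = 99.19 min.
During one orbit Earth rotates (5951.3 / 86164) × 360° = 24.87°.

24.9°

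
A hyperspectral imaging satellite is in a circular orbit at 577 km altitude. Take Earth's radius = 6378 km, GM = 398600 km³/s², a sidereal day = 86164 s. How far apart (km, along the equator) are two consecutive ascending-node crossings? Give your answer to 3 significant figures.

2680 km

Semi-major axis a = 6378 + 577 = 6955 km. Period T = 2π√(a³/μ) = 2π√(6955³/398600) = 5772.4 s = 96.21 min.
During one orbit Earth rotates (5772.4 / 86164) × 360° = 24.12°.
At the equator that is 24.12° × (2π·6378/360) km/° = 24.12 × 111.3 = 2685 km.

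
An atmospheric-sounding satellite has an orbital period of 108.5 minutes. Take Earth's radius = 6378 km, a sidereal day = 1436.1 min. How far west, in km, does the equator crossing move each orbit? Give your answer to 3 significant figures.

3030 km

T = 108.5 min = 6510.0 s.
During one orbit Earth rotates (6510.0 / 86166) × 360° = 27.20°.
At the equator that is 27.20° × (2π·6378/360) km/° = 27.20 × 111.3 = 3028 km.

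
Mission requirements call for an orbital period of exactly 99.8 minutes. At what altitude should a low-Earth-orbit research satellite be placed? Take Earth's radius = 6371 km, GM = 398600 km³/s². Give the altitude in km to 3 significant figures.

756 km

T = 99.8 min = 5988.0 s.
From T = 2π√(a³/μ): a = (μ T²/4π²)^(1/3) = (398600 × 5988.0² / 4π²)^(1/3) = 7127 km.
Altitude h = a − R = 7127 − 6371 = 756 km.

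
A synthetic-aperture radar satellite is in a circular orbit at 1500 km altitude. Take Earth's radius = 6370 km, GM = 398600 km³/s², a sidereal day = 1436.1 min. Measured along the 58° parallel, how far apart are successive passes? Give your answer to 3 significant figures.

Semi-major axis a = 6370 + 1500 = 7870 km. Period T = 2π√(a³/μ) = 2π√(7870³/398600) = 6948.2 s = 115.80 min.
Node shift per orbit = (6948.2/86166) × 360° = 29.03°.
Equatorial spacing = 29.03 × 111.2 km/° = 3227 km.
At 58° latitude, spacing = 3227 × cos(58°) = 1710 km.

1710 km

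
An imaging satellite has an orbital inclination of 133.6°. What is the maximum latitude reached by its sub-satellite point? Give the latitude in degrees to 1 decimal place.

Retrograde orbit: the ground track reaches ±(180° − i) = ±(180 − 133.6) = ±46.4°.

46.4°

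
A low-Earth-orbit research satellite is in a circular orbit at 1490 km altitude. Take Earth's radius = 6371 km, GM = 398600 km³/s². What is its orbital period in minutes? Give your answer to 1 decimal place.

115.6 min

Semi-major axis a = 6371 + 1490 = 7861 km. Period T = 2π√(a³/μ) = 2π√(7861³/398600) = 6936.3 s = 115.61 min.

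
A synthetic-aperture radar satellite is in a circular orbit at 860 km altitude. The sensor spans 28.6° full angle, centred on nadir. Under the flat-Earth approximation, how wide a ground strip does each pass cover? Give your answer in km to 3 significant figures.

438 km

Half-angle = 28.6°/2 = 14.3°.
Swath width ≈ 2h·tan(θ/2) = 2 × 860 × tan(14.3°) = 438.4 km.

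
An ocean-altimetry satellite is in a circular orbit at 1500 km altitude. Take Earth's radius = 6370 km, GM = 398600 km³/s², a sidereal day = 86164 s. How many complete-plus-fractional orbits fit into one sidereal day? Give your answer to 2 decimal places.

12.40

Semi-major axis a = 6370 + 1500 = 7870 km. Period T = 2π√(a³/μ) = 2π√(7870³/398600) = 6948.2 s = 115.80 min.
Orbits per sidereal day = 86164 / 6948.2 = 12.401.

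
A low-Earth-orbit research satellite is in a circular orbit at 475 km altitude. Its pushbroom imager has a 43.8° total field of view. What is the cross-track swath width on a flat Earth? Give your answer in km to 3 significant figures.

Half-angle = 43.8°/2 = 21.9°.
Swath width ≈ 2h·tan(θ/2) = 2 × 475 × tan(21.9°) = 381.9 km.

382 km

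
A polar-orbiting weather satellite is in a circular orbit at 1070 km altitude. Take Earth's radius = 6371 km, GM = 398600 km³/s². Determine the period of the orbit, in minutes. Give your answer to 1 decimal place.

Semi-major axis a = 6371 + 1070 = 7441 km. Period T = 2π√(a³/μ) = 2π√(7441³/398600) = 6387.9 s = 106.47 min.

106.5 min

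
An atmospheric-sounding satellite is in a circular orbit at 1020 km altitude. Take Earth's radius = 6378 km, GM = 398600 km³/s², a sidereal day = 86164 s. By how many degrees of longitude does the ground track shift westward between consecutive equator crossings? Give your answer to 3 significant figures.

Semi-major axis a = 6378 + 1020 = 7398 km. Period T = 2π√(a³/μ) = 2π√(7398³/398600) = 6332.6 s = 105.54 min.
During one orbit Earth rotates (6332.6 / 86164) × 360° = 26.46°.

26.5°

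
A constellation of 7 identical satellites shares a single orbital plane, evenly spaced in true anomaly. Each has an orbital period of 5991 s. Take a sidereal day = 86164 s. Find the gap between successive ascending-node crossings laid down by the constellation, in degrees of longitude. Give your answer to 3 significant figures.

3.58°

Single-satellite node shift = (5991.0/86164) × 360° = 25.03°.
With 7 satellites evenly phased, successive equator crossings are 25.03/7 = 3.576° apart.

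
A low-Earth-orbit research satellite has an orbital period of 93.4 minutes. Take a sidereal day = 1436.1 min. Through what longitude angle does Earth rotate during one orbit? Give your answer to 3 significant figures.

23.4°

T = 93.4 min = 5604.0 s.
During one orbit Earth rotates (5604.0 / 86166) × 360° = 23.41°.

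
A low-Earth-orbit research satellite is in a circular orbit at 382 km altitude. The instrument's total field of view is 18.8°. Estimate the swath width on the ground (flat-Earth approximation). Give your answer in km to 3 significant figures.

Half-angle = 18.8°/2 = 9.4°.
Swath width ≈ 2h·tan(θ/2) = 2 × 382 × tan(9.4°) = 126.5 km.

126 km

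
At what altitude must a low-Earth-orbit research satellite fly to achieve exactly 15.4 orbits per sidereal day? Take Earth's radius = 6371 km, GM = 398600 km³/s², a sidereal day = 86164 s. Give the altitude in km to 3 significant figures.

Required period T = 86164 / 15.4 = 5595.1 s.
From T = 2π√(a³/μ): a = (μ T²/4π²)^(1/3) = (398600 × 5595.1² / 4π²)^(1/3) = 6812 km.
Altitude h = a − R = 6812 − 6371 = 441 km.

441 km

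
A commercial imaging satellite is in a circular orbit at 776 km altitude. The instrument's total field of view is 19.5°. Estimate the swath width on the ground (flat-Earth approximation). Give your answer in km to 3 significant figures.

267 km

Half-angle = 19.5°/2 = 9.75°.
Swath width ≈ 2h·tan(θ/2) = 2 × 776 × tan(9.75°) = 266.7 km.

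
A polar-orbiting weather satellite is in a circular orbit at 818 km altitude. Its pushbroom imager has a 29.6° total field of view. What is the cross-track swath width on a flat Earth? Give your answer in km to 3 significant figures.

432 km

Half-angle = 29.6°/2 = 14.8°.
Swath width ≈ 2h·tan(θ/2) = 2 × 818 × tan(14.8°) = 432.2 km.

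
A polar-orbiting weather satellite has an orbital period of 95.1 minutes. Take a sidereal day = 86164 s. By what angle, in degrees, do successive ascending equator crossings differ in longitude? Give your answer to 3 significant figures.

23.8°

T = 95.1 min = 5706.0 s.
During one orbit Earth rotates (5706.0 / 86164) × 360° = 23.84°.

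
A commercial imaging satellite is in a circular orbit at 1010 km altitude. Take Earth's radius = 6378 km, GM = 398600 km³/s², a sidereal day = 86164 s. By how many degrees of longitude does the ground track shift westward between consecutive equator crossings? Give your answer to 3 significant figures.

Semi-major axis a = 6378 + 1010 = 7388 km. Period T = 2π√(a³/μ) = 2π√(7388³/398600) = 6319.8 s = 105.33 min.
During one orbit Earth rotates (6319.8 / 86164) × 360° = 26.40°.

26.4°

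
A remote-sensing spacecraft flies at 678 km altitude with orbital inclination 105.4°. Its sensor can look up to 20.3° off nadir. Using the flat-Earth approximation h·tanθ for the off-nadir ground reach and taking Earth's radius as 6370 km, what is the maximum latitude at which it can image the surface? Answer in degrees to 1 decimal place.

Retrograde orbit: the ground track reaches ±(180° − i) = ±(180 − 105.4) = ±74.6°.
Sensor half-swath on the ground ≈ 678·tan(20.3°) = 251 km = 2.26° of latitude.
Maximum observable latitude ≈ 74.6 + 2.26 = 76.9°.

76.9°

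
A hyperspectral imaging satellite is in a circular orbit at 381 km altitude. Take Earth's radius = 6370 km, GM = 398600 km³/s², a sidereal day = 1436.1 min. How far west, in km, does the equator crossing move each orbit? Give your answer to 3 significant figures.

2560 km

Semi-major axis a = 6370 + 381 = 6751 km. Period T = 2π√(a³/μ) = 2π√(6751³/398600) = 5520.3 s = 92.01 min.
During one orbit Earth rotates (5520.3 / 86166) × 360° = 23.06°.
At the equator that is 23.06° × (2π·6370/360) km/° = 23.06 × 111.2 = 2564 km.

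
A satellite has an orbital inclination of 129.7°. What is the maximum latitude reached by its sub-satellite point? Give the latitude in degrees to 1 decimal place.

Retrograde orbit: the ground track reaches ±(180° − i) = ±(180 − 129.7) = ±50.3°.

50.3°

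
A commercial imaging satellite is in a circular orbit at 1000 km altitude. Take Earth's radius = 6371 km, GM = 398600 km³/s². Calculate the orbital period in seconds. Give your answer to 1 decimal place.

Semi-major axis a = 6371 + 1000 = 7371 km. Period T = 2π√(a³/μ) = 2π√(7371³/398600) = 6298.0 s = 104.97 min.

6298.0 seconds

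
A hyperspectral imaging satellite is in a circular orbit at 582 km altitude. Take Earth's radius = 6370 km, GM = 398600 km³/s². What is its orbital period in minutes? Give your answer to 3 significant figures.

Semi-major axis a = 6370 + 582 = 6952 km. Period T = 2π√(a³/μ) = 2π√(6952³/398600) = 5768.7 s = 96.14 min.

96.1 min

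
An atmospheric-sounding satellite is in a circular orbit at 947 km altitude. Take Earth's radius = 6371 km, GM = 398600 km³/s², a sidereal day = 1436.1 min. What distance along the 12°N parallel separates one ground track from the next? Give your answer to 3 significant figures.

Semi-major axis a = 6371 + 947 = 7318 km. Period T = 2π√(a³/μ) = 2π√(7318³/398600) = 6230.2 s = 103.84 min.
Node shift per orbit = (6230.2/86166) × 360° = 26.03°.
Equatorial spacing = 26.03 × 111.2 km/° = 2894 km.
At 12° latitude, spacing = 2894 × cos(12°) = 2831 km.

2830 km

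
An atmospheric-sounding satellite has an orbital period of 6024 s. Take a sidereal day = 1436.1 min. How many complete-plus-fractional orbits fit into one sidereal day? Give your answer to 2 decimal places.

14.30

Orbits per sidereal day = 86166 / 6024.0 = 14.304.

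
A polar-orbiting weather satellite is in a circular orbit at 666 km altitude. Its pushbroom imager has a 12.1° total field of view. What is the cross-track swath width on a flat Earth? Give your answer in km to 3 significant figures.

141 km

Half-angle = 12.1°/2 = 6.05°.
Swath width ≈ 2h·tan(θ/2) = 2 × 666 × tan(6.05°) = 141.2 km.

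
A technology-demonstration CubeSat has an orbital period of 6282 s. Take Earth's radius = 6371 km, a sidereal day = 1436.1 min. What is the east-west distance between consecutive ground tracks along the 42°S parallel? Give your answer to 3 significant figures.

Node shift per orbit = (6282.0/86166) × 360° = 26.25°.
Equatorial spacing = 26.25 × 111.2 km/° = 2918 km.
At 42° latitude, spacing = 2918 × cos(42°) = 2169 km.

2170 km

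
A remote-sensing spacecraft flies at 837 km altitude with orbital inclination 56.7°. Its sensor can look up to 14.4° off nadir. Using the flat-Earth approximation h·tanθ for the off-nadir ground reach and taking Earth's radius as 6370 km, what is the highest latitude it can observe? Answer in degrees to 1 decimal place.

58.6°

For a prograde orbit the ground track reaches latitude ±i = ±56.7°.
Sensor half-swath on the ground ≈ 837·tan(14.4°) = 215 km = 1.93° of latitude.
Maximum observable latitude ≈ 56.7 + 1.93 = 58.6°.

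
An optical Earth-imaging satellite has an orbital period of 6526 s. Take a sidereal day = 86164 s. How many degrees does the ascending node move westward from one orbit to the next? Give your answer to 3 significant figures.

During one orbit Earth rotates (6526.0 / 86164) × 360° = 27.27°.

27.3°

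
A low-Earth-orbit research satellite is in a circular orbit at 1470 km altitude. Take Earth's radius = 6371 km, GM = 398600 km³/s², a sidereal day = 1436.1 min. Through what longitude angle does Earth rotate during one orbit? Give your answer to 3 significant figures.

Semi-major axis a = 6371 + 1470 = 7841 km. Period T = 2π√(a³/μ) = 2π√(7841³/398600) = 6909.8 s = 115.16 min.
During one orbit Earth rotates (6909.8 / 86166) × 360° = 28.87°.

28.9°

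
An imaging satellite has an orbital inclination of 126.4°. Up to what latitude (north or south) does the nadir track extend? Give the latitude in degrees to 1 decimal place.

53.6°

Retrograde orbit: the ground track reaches ±(180° − i) = ±(180 − 126.4) = ±53.6°.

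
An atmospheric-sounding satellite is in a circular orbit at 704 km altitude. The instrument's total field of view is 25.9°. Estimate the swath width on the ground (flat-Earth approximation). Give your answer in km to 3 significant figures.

Half-angle = 25.9°/2 = 12.95°.
Swath width ≈ 2h·tan(θ/2) = 2 × 704 × tan(12.95°) = 323.8 km.

324 km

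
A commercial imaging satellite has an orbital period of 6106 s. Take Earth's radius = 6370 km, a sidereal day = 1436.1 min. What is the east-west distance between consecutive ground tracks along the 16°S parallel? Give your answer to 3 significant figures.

2730 km

Node shift per orbit = (6106.0/86166) × 360° = 25.51°.
Equatorial spacing = 25.51 × 111.2 km/° = 2836 km.
At 16° latitude, spacing = 2836 × cos(16°) = 2726 km.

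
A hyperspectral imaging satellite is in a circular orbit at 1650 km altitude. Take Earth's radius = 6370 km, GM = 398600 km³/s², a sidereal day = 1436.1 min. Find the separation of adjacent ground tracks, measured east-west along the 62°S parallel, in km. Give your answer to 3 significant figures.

1560 km

Semi-major axis a = 6370 + 1650 = 8020 km. Period T = 2π√(a³/μ) = 2π√(8020³/398600) = 7147.8 s = 119.13 min.
Node shift per orbit = (7147.8/86166) × 360° = 29.86°.
Equatorial spacing = 29.86 × 111.2 km/° = 3320 km.
At 62° latitude, spacing = 3320 × cos(62°) = 1559 km.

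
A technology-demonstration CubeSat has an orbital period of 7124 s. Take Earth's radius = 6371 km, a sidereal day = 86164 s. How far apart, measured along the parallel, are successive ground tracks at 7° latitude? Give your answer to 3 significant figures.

Node shift per orbit = (7124.0/86164) × 360° = 29.76°.
Equatorial spacing = 29.76 × 111.2 km/° = 3310 km.
At 7° latitude, spacing = 3310 × cos(7°) = 3285 km.

3290 km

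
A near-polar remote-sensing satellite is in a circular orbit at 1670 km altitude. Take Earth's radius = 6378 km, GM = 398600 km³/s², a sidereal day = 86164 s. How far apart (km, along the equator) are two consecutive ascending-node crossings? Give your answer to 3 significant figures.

3340 km

Semi-major axis a = 6378 + 1670 = 8048 km. Period T = 2π√(a³/μ) = 2π√(8048³/398600) = 7185.3 s = 119.75 min.
During one orbit Earth rotates (7185.3 / 86164) × 360° = 30.02°.
At the equator that is 30.02° × (2π·6378/360) km/° = 30.02 × 111.3 = 3342 km.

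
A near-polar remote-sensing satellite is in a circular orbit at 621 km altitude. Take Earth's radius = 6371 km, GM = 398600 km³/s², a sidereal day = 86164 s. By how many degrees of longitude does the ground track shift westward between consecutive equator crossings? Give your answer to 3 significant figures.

24.3°

Semi-major axis a = 6371 + 621 = 6992 km. Period T = 2π√(a³/μ) = 2π√(6992³/398600) = 5818.5 s = 96.98 min.
During one orbit Earth rotates (5818.5 / 86164) × 360° = 24.31°.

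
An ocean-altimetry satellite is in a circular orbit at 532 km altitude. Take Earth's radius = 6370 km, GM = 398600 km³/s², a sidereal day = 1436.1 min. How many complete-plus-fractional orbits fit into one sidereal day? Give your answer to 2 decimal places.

Semi-major axis a = 6370 + 532 = 6902 km. Period T = 2π√(a³/μ) = 2π√(6902³/398600) = 5706.6 s = 95.11 min.
Orbits per sidereal day = 86166 / 5706.6 = 15.099.

15.10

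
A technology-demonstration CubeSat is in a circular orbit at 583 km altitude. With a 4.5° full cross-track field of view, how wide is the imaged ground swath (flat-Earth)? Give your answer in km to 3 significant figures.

Half-angle = 4.5°/2 = 2.25°.
Swath width ≈ 2h·tan(θ/2) = 2 × 583 × tan(2.25°) = 45.8 km.

45.8 km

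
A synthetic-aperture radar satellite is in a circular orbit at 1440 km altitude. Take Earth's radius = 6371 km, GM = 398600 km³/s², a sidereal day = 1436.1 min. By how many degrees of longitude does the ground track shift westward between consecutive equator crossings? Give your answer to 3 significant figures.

Semi-major axis a = 6371 + 1440 = 7811 km. Period T = 2π√(a³/μ) = 2π√(7811³/398600) = 6870.2 s = 114.50 min.
During one orbit Earth rotates (6870.2 / 86166) × 360° = 28.70°.

28.7°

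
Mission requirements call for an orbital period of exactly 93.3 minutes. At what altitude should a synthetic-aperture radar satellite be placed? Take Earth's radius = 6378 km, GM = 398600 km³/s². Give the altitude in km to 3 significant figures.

T = 93.3 min = 5598.0 s.
From T = 2π√(a³/μ): a = (μ T²/4π²)^(1/3) = (398600 × 5598.0² / 4π²)^(1/3) = 6814 km.
Altitude h = a − R = 6814 − 6378 = 436 km.

436 km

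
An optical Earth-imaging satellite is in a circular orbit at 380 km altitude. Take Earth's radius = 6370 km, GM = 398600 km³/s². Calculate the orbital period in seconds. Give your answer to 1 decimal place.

Semi-major axis a = 6370 + 380 = 6750 km. Period T = 2π√(a³/μ) = 2π√(6750³/398600) = 5519.1 s = 91.98 min.

5519.1 seconds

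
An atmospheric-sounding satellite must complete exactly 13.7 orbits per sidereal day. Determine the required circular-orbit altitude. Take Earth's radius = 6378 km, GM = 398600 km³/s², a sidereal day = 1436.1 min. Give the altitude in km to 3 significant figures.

Required period T = 86166 / 13.7 = 6289.5 s.
From T = 2π√(a³/μ): a = (μ T²/4π²)^(1/3) = (398600 × 6289.5² / 4π²)^(1/3) = 7364 km.
Altitude h = a − R = 7364 − 6378 = 986 km.

986 km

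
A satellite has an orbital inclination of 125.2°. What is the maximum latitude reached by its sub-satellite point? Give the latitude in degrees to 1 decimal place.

Retrograde orbit: the ground track reaches ±(180° − i) = ±(180 − 125.2) = ±54.8°.

54.8°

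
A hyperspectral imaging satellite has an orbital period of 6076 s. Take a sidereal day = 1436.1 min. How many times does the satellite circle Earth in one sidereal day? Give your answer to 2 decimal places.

Orbits per sidereal day = 86166 / 6076.0 = 14.181.

14.18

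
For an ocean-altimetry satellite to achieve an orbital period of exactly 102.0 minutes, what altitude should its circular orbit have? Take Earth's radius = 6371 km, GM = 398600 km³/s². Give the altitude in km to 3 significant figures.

T = 102.0 min = 6120.0 s.
From T = 2π√(a³/μ): a = (μ T²/4π²)^(1/3) = (398600 × 6120.0² / 4π²)^(1/3) = 7231 km.
Altitude h = a − R = 7231 − 6371 = 860 km.

860 km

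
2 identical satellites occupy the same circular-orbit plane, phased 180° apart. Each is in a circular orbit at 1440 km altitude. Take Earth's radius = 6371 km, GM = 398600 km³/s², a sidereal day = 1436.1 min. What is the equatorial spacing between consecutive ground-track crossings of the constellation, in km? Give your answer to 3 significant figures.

1600 km

Semi-major axis a = 6371 + 1440 = 7811 km. Period T = 2π√(a³/μ) = 2π√(7811³/398600) = 6870.2 s = 114.50 min.
Single-satellite node shift = (6870.2/86166) × 360° = 28.70°.
With 2 satellites evenly phased, successive equator crossings are 28.70/2 = 14.352° apart.
That is 14.352 × 111.2 = 1596 km at the equator.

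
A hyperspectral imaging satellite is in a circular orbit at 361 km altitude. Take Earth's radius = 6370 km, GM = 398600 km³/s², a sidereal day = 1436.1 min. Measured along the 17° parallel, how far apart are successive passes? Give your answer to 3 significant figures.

2440 km

Semi-major axis a = 6370 + 361 = 6731 km. Period T = 2π√(a³/μ) = 2π√(6731³/398600) = 5495.8 s = 91.60 min.
Node shift per orbit = (5495.8/86166) × 360° = 22.96°.
Equatorial spacing = 22.96 × 111.2 km/° = 2553 km.
At 17° latitude, spacing = 2553 × cos(17°) = 2441 km.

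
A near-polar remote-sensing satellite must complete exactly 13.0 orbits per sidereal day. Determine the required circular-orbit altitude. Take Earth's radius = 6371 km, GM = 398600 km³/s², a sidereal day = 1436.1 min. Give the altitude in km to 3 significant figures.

1260 km

Required period T = 86166 / 13.0 = 6628.2 s.
From T = 2π√(a³/μ): a = (μ T²/4π²)^(1/3) = (398600 × 6628.2² / 4π²)^(1/3) = 7626 km.
Altitude h = a − R = 7626 − 6371 = 1255 km.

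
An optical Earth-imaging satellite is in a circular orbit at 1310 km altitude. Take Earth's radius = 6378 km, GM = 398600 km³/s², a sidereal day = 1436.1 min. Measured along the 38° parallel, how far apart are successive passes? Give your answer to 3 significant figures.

2460 km

Semi-major axis a = 6378 + 1310 = 7688 km. Period T = 2π√(a³/μ) = 2π√(7688³/398600) = 6708.6 s = 111.81 min.
Node shift per orbit = (6708.6/86166) × 360° = 28.03°.
Equatorial spacing = 28.03 × 111.3 km/° = 3120 km.
At 38° latitude, spacing = 3120 × cos(38°) = 2459 km.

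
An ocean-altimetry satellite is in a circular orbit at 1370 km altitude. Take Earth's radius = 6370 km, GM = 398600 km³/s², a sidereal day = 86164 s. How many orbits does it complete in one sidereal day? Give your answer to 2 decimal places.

Semi-major axis a = 6370 + 1370 = 7740 km. Period T = 2π√(a³/μ) = 2π√(7740³/398600) = 6776.8 s = 112.95 min.
Orbits per sidereal day = 86164 / 6776.8 = 12.715.

12.71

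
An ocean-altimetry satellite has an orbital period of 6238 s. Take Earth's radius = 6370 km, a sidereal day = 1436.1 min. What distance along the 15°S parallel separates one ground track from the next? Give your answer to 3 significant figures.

Node shift per orbit = (6238.0/86166) × 360° = 26.06°.
Equatorial spacing = 26.06 × 111.2 km/° = 2898 km.
At 15° latitude, spacing = 2898 × cos(15°) = 2799 km.

2800 km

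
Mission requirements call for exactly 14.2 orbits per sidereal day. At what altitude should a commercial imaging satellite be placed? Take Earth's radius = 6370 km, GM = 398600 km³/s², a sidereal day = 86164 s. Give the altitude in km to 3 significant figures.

Required period T = 86164 / 14.2 = 6067.9 s.
From T = 2π√(a³/μ): a = (μ T²/4π²)^(1/3) = (398600 × 6067.9² / 4π²)^(1/3) = 7190 km.
Altitude h = a − R = 7190 − 6370 = 820 km.

820 km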